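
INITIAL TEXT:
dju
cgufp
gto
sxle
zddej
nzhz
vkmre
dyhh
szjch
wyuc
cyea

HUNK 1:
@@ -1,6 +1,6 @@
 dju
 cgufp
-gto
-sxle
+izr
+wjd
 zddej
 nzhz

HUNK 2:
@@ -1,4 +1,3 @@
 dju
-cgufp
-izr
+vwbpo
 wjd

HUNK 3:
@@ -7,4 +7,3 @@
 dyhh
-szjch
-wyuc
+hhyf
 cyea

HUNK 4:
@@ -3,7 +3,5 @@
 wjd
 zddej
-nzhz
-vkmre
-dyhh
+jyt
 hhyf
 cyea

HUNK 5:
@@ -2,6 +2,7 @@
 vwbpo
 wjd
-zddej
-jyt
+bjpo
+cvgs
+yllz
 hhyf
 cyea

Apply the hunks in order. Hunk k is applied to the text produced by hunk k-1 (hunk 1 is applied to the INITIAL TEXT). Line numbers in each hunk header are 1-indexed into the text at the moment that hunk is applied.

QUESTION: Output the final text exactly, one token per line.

Hunk 1: at line 1 remove [gto,sxle] add [izr,wjd] -> 11 lines: dju cgufp izr wjd zddej nzhz vkmre dyhh szjch wyuc cyea
Hunk 2: at line 1 remove [cgufp,izr] add [vwbpo] -> 10 lines: dju vwbpo wjd zddej nzhz vkmre dyhh szjch wyuc cyea
Hunk 3: at line 7 remove [szjch,wyuc] add [hhyf] -> 9 lines: dju vwbpo wjd zddej nzhz vkmre dyhh hhyf cyea
Hunk 4: at line 3 remove [nzhz,vkmre,dyhh] add [jyt] -> 7 lines: dju vwbpo wjd zddej jyt hhyf cyea
Hunk 5: at line 2 remove [zddej,jyt] add [bjpo,cvgs,yllz] -> 8 lines: dju vwbpo wjd bjpo cvgs yllz hhyf cyea

Answer: dju
vwbpo
wjd
bjpo
cvgs
yllz
hhyf
cyea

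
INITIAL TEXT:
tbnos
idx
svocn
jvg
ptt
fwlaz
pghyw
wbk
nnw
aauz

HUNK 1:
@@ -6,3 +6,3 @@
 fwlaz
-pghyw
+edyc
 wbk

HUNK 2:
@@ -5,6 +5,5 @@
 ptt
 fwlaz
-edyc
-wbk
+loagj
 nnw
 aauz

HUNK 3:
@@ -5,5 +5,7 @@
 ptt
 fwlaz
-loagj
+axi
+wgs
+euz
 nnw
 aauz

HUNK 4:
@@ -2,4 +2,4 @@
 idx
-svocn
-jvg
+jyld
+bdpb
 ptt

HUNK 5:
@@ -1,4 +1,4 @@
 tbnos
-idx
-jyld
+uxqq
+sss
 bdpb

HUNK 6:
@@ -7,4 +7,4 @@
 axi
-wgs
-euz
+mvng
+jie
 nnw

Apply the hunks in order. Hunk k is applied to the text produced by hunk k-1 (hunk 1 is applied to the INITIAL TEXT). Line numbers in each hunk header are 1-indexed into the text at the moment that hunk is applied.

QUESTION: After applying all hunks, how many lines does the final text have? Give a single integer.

Answer: 11

Derivation:
Hunk 1: at line 6 remove [pghyw] add [edyc] -> 10 lines: tbnos idx svocn jvg ptt fwlaz edyc wbk nnw aauz
Hunk 2: at line 5 remove [edyc,wbk] add [loagj] -> 9 lines: tbnos idx svocn jvg ptt fwlaz loagj nnw aauz
Hunk 3: at line 5 remove [loagj] add [axi,wgs,euz] -> 11 lines: tbnos idx svocn jvg ptt fwlaz axi wgs euz nnw aauz
Hunk 4: at line 2 remove [svocn,jvg] add [jyld,bdpb] -> 11 lines: tbnos idx jyld bdpb ptt fwlaz axi wgs euz nnw aauz
Hunk 5: at line 1 remove [idx,jyld] add [uxqq,sss] -> 11 lines: tbnos uxqq sss bdpb ptt fwlaz axi wgs euz nnw aauz
Hunk 6: at line 7 remove [wgs,euz] add [mvng,jie] -> 11 lines: tbnos uxqq sss bdpb ptt fwlaz axi mvng jie nnw aauz
Final line count: 11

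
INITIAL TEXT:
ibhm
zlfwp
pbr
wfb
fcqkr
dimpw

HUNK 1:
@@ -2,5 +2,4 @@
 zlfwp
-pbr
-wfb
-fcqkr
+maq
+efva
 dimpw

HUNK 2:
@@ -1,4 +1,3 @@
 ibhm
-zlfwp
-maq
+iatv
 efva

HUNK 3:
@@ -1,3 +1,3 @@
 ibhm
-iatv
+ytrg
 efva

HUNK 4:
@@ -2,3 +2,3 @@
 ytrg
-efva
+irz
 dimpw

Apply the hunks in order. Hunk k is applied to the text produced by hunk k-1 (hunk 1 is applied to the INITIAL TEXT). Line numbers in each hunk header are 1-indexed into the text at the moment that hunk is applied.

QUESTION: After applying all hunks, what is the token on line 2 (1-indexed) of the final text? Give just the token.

Answer: ytrg

Derivation:
Hunk 1: at line 2 remove [pbr,wfb,fcqkr] add [maq,efva] -> 5 lines: ibhm zlfwp maq efva dimpw
Hunk 2: at line 1 remove [zlfwp,maq] add [iatv] -> 4 lines: ibhm iatv efva dimpw
Hunk 3: at line 1 remove [iatv] add [ytrg] -> 4 lines: ibhm ytrg efva dimpw
Hunk 4: at line 2 remove [efva] add [irz] -> 4 lines: ibhm ytrg irz dimpw
Final line 2: ytrg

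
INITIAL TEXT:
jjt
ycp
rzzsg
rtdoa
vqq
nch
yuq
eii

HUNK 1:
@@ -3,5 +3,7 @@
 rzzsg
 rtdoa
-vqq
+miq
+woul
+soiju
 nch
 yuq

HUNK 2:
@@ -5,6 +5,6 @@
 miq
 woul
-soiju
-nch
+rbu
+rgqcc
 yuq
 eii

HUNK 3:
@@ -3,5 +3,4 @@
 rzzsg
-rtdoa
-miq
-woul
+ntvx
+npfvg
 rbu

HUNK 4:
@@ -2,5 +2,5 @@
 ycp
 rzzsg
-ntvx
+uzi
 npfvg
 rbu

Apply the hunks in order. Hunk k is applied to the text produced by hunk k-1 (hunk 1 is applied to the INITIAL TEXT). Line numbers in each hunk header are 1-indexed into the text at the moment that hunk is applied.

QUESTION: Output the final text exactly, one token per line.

Answer: jjt
ycp
rzzsg
uzi
npfvg
rbu
rgqcc
yuq
eii

Derivation:
Hunk 1: at line 3 remove [vqq] add [miq,woul,soiju] -> 10 lines: jjt ycp rzzsg rtdoa miq woul soiju nch yuq eii
Hunk 2: at line 5 remove [soiju,nch] add [rbu,rgqcc] -> 10 lines: jjt ycp rzzsg rtdoa miq woul rbu rgqcc yuq eii
Hunk 3: at line 3 remove [rtdoa,miq,woul] add [ntvx,npfvg] -> 9 lines: jjt ycp rzzsg ntvx npfvg rbu rgqcc yuq eii
Hunk 4: at line 2 remove [ntvx] add [uzi] -> 9 lines: jjt ycp rzzsg uzi npfvg rbu rgqcc yuq eii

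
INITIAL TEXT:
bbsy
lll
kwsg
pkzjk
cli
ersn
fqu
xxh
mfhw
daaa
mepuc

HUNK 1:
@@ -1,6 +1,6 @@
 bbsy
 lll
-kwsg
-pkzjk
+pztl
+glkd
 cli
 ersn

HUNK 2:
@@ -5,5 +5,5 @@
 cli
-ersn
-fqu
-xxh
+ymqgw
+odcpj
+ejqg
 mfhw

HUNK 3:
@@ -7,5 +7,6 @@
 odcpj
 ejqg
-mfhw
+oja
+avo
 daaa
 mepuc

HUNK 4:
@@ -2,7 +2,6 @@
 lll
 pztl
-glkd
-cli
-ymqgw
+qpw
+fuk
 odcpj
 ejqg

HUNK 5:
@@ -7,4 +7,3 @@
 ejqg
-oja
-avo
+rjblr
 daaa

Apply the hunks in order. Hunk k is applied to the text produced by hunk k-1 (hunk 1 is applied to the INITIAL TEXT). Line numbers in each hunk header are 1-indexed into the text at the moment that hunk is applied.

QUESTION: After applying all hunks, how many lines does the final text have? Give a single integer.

Hunk 1: at line 1 remove [kwsg,pkzjk] add [pztl,glkd] -> 11 lines: bbsy lll pztl glkd cli ersn fqu xxh mfhw daaa mepuc
Hunk 2: at line 5 remove [ersn,fqu,xxh] add [ymqgw,odcpj,ejqg] -> 11 lines: bbsy lll pztl glkd cli ymqgw odcpj ejqg mfhw daaa mepuc
Hunk 3: at line 7 remove [mfhw] add [oja,avo] -> 12 lines: bbsy lll pztl glkd cli ymqgw odcpj ejqg oja avo daaa mepuc
Hunk 4: at line 2 remove [glkd,cli,ymqgw] add [qpw,fuk] -> 11 lines: bbsy lll pztl qpw fuk odcpj ejqg oja avo daaa mepuc
Hunk 5: at line 7 remove [oja,avo] add [rjblr] -> 10 lines: bbsy lll pztl qpw fuk odcpj ejqg rjblr daaa mepuc
Final line count: 10

Answer: 10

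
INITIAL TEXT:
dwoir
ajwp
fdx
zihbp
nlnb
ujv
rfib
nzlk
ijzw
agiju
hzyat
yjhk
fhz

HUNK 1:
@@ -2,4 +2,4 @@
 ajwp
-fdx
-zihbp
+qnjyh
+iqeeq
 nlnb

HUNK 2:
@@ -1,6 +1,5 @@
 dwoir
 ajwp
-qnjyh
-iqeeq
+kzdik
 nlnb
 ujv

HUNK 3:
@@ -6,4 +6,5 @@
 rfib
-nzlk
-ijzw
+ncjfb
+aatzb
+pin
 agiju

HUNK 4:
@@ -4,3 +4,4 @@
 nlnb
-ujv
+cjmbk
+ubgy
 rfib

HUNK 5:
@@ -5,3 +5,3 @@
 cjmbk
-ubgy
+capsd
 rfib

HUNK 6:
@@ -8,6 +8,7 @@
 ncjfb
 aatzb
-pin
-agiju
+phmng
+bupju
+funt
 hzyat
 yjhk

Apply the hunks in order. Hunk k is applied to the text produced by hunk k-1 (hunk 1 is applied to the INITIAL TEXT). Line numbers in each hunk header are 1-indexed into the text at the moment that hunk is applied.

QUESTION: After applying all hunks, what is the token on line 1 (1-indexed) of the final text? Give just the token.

Hunk 1: at line 2 remove [fdx,zihbp] add [qnjyh,iqeeq] -> 13 lines: dwoir ajwp qnjyh iqeeq nlnb ujv rfib nzlk ijzw agiju hzyat yjhk fhz
Hunk 2: at line 1 remove [qnjyh,iqeeq] add [kzdik] -> 12 lines: dwoir ajwp kzdik nlnb ujv rfib nzlk ijzw agiju hzyat yjhk fhz
Hunk 3: at line 6 remove [nzlk,ijzw] add [ncjfb,aatzb,pin] -> 13 lines: dwoir ajwp kzdik nlnb ujv rfib ncjfb aatzb pin agiju hzyat yjhk fhz
Hunk 4: at line 4 remove [ujv] add [cjmbk,ubgy] -> 14 lines: dwoir ajwp kzdik nlnb cjmbk ubgy rfib ncjfb aatzb pin agiju hzyat yjhk fhz
Hunk 5: at line 5 remove [ubgy] add [capsd] -> 14 lines: dwoir ajwp kzdik nlnb cjmbk capsd rfib ncjfb aatzb pin agiju hzyat yjhk fhz
Hunk 6: at line 8 remove [pin,agiju] add [phmng,bupju,funt] -> 15 lines: dwoir ajwp kzdik nlnb cjmbk capsd rfib ncjfb aatzb phmng bupju funt hzyat yjhk fhz
Final line 1: dwoir

Answer: dwoir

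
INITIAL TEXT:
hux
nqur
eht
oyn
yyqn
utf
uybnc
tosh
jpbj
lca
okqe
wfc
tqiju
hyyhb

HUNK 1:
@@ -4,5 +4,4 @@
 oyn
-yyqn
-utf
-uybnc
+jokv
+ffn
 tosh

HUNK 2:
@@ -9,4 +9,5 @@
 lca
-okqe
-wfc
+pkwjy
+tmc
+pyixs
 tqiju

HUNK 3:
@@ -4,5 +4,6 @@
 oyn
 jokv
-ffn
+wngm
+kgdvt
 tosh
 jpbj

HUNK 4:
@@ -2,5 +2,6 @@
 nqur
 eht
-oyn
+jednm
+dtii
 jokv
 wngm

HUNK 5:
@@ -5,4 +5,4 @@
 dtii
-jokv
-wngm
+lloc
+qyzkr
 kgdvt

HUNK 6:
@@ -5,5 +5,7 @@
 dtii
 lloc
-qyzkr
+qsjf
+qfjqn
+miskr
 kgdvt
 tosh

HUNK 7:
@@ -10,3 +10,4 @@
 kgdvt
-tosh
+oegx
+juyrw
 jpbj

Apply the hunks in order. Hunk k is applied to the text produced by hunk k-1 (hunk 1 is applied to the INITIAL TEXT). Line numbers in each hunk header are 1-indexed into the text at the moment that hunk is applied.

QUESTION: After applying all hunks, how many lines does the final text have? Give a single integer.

Answer: 19

Derivation:
Hunk 1: at line 4 remove [yyqn,utf,uybnc] add [jokv,ffn] -> 13 lines: hux nqur eht oyn jokv ffn tosh jpbj lca okqe wfc tqiju hyyhb
Hunk 2: at line 9 remove [okqe,wfc] add [pkwjy,tmc,pyixs] -> 14 lines: hux nqur eht oyn jokv ffn tosh jpbj lca pkwjy tmc pyixs tqiju hyyhb
Hunk 3: at line 4 remove [ffn] add [wngm,kgdvt] -> 15 lines: hux nqur eht oyn jokv wngm kgdvt tosh jpbj lca pkwjy tmc pyixs tqiju hyyhb
Hunk 4: at line 2 remove [oyn] add [jednm,dtii] -> 16 lines: hux nqur eht jednm dtii jokv wngm kgdvt tosh jpbj lca pkwjy tmc pyixs tqiju hyyhb
Hunk 5: at line 5 remove [jokv,wngm] add [lloc,qyzkr] -> 16 lines: hux nqur eht jednm dtii lloc qyzkr kgdvt tosh jpbj lca pkwjy tmc pyixs tqiju hyyhb
Hunk 6: at line 5 remove [qyzkr] add [qsjf,qfjqn,miskr] -> 18 lines: hux nqur eht jednm dtii lloc qsjf qfjqn miskr kgdvt tosh jpbj lca pkwjy tmc pyixs tqiju hyyhb
Hunk 7: at line 10 remove [tosh] add [oegx,juyrw] -> 19 lines: hux nqur eht jednm dtii lloc qsjf qfjqn miskr kgdvt oegx juyrw jpbj lca pkwjy tmc pyixs tqiju hyyhb
Final line count: 19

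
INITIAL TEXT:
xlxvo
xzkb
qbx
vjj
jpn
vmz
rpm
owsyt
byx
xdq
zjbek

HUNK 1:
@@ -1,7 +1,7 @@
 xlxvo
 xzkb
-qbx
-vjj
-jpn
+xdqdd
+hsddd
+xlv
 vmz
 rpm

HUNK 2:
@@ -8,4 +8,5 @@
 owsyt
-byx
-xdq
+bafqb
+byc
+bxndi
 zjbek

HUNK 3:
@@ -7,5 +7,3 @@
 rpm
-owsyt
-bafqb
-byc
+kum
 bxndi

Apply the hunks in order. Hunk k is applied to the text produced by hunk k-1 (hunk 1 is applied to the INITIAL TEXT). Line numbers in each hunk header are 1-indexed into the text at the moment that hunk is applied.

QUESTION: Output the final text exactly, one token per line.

Hunk 1: at line 1 remove [qbx,vjj,jpn] add [xdqdd,hsddd,xlv] -> 11 lines: xlxvo xzkb xdqdd hsddd xlv vmz rpm owsyt byx xdq zjbek
Hunk 2: at line 8 remove [byx,xdq] add [bafqb,byc,bxndi] -> 12 lines: xlxvo xzkb xdqdd hsddd xlv vmz rpm owsyt bafqb byc bxndi zjbek
Hunk 3: at line 7 remove [owsyt,bafqb,byc] add [kum] -> 10 lines: xlxvo xzkb xdqdd hsddd xlv vmz rpm kum bxndi zjbek

Answer: xlxvo
xzkb
xdqdd
hsddd
xlv
vmz
rpm
kum
bxndi
zjbek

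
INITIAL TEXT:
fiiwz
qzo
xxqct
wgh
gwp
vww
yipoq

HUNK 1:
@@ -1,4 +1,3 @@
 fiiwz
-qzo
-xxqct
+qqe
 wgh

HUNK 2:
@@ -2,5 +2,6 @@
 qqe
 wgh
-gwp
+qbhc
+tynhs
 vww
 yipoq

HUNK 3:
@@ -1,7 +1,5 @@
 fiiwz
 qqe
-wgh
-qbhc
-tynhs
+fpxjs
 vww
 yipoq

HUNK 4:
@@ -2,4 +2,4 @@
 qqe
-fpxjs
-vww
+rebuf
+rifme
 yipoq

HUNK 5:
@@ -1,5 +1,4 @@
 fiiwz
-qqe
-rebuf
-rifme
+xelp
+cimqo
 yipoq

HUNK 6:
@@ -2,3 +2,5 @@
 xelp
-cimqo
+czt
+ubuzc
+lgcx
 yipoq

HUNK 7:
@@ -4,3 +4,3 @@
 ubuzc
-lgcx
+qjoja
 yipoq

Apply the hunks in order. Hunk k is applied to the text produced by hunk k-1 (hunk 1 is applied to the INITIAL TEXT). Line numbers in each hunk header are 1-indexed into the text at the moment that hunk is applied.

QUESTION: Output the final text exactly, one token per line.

Hunk 1: at line 1 remove [qzo,xxqct] add [qqe] -> 6 lines: fiiwz qqe wgh gwp vww yipoq
Hunk 2: at line 2 remove [gwp] add [qbhc,tynhs] -> 7 lines: fiiwz qqe wgh qbhc tynhs vww yipoq
Hunk 3: at line 1 remove [wgh,qbhc,tynhs] add [fpxjs] -> 5 lines: fiiwz qqe fpxjs vww yipoq
Hunk 4: at line 2 remove [fpxjs,vww] add [rebuf,rifme] -> 5 lines: fiiwz qqe rebuf rifme yipoq
Hunk 5: at line 1 remove [qqe,rebuf,rifme] add [xelp,cimqo] -> 4 lines: fiiwz xelp cimqo yipoq
Hunk 6: at line 2 remove [cimqo] add [czt,ubuzc,lgcx] -> 6 lines: fiiwz xelp czt ubuzc lgcx yipoq
Hunk 7: at line 4 remove [lgcx] add [qjoja] -> 6 lines: fiiwz xelp czt ubuzc qjoja yipoq

Answer: fiiwz
xelp
czt
ubuzc
qjoja
yipoq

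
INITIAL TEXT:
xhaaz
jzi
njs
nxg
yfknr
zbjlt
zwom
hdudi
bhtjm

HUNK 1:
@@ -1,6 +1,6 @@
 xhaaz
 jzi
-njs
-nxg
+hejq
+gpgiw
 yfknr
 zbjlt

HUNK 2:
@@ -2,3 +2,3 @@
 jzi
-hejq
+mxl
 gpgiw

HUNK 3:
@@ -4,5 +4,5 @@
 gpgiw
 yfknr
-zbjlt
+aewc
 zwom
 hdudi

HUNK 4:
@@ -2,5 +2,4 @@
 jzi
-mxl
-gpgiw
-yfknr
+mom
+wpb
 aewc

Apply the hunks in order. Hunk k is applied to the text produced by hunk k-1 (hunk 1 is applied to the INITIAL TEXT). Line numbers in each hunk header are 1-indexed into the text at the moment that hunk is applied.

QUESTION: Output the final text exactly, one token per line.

Answer: xhaaz
jzi
mom
wpb
aewc
zwom
hdudi
bhtjm

Derivation:
Hunk 1: at line 1 remove [njs,nxg] add [hejq,gpgiw] -> 9 lines: xhaaz jzi hejq gpgiw yfknr zbjlt zwom hdudi bhtjm
Hunk 2: at line 2 remove [hejq] add [mxl] -> 9 lines: xhaaz jzi mxl gpgiw yfknr zbjlt zwom hdudi bhtjm
Hunk 3: at line 4 remove [zbjlt] add [aewc] -> 9 lines: xhaaz jzi mxl gpgiw yfknr aewc zwom hdudi bhtjm
Hunk 4: at line 2 remove [mxl,gpgiw,yfknr] add [mom,wpb] -> 8 lines: xhaaz jzi mom wpb aewc zwom hdudi bhtjm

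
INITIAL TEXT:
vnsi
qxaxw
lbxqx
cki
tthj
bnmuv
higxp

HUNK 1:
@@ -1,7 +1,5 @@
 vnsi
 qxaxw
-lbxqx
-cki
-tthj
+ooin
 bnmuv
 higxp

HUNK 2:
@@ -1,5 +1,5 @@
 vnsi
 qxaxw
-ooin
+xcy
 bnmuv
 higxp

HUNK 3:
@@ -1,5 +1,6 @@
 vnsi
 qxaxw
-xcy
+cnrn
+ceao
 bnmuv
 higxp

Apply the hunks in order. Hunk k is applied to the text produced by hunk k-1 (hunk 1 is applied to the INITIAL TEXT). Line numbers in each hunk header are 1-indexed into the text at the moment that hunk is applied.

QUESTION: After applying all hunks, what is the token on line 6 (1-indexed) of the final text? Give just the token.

Answer: higxp

Derivation:
Hunk 1: at line 1 remove [lbxqx,cki,tthj] add [ooin] -> 5 lines: vnsi qxaxw ooin bnmuv higxp
Hunk 2: at line 1 remove [ooin] add [xcy] -> 5 lines: vnsi qxaxw xcy bnmuv higxp
Hunk 3: at line 1 remove [xcy] add [cnrn,ceao] -> 6 lines: vnsi qxaxw cnrn ceao bnmuv higxp
Final line 6: higxp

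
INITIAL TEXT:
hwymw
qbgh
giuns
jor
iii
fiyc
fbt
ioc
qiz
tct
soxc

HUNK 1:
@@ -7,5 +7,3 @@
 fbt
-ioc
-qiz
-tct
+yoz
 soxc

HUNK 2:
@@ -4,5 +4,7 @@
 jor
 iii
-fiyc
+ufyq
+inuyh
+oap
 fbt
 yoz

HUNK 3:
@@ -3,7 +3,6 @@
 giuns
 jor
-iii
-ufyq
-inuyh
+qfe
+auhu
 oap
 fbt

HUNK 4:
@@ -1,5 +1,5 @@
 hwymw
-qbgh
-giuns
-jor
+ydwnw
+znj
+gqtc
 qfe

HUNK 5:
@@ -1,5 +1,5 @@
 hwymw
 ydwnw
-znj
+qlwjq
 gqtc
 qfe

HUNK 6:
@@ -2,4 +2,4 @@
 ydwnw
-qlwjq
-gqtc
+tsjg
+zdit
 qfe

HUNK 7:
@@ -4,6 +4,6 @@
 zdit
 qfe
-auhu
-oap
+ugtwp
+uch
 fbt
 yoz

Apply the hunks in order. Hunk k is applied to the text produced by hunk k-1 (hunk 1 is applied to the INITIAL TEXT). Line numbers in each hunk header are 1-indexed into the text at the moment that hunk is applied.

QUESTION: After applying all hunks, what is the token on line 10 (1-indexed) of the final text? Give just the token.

Answer: soxc

Derivation:
Hunk 1: at line 7 remove [ioc,qiz,tct] add [yoz] -> 9 lines: hwymw qbgh giuns jor iii fiyc fbt yoz soxc
Hunk 2: at line 4 remove [fiyc] add [ufyq,inuyh,oap] -> 11 lines: hwymw qbgh giuns jor iii ufyq inuyh oap fbt yoz soxc
Hunk 3: at line 3 remove [iii,ufyq,inuyh] add [qfe,auhu] -> 10 lines: hwymw qbgh giuns jor qfe auhu oap fbt yoz soxc
Hunk 4: at line 1 remove [qbgh,giuns,jor] add [ydwnw,znj,gqtc] -> 10 lines: hwymw ydwnw znj gqtc qfe auhu oap fbt yoz soxc
Hunk 5: at line 1 remove [znj] add [qlwjq] -> 10 lines: hwymw ydwnw qlwjq gqtc qfe auhu oap fbt yoz soxc
Hunk 6: at line 2 remove [qlwjq,gqtc] add [tsjg,zdit] -> 10 lines: hwymw ydwnw tsjg zdit qfe auhu oap fbt yoz soxc
Hunk 7: at line 4 remove [auhu,oap] add [ugtwp,uch] -> 10 lines: hwymw ydwnw tsjg zdit qfe ugtwp uch fbt yoz soxc
Final line 10: soxc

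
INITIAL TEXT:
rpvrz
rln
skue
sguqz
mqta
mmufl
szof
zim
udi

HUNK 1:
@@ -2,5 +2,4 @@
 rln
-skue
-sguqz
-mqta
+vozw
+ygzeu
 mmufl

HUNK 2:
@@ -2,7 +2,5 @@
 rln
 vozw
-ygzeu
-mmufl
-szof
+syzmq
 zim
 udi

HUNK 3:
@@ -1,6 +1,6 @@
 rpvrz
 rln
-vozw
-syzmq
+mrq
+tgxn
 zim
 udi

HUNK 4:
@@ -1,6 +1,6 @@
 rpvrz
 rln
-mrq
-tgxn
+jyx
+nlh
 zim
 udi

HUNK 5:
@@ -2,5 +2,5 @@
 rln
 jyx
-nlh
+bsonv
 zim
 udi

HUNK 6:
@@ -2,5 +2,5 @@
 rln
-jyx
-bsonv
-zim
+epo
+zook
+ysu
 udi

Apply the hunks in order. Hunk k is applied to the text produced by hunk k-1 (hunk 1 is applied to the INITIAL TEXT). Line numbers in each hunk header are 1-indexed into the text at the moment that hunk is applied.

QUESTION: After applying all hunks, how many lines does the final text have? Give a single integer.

Hunk 1: at line 2 remove [skue,sguqz,mqta] add [vozw,ygzeu] -> 8 lines: rpvrz rln vozw ygzeu mmufl szof zim udi
Hunk 2: at line 2 remove [ygzeu,mmufl,szof] add [syzmq] -> 6 lines: rpvrz rln vozw syzmq zim udi
Hunk 3: at line 1 remove [vozw,syzmq] add [mrq,tgxn] -> 6 lines: rpvrz rln mrq tgxn zim udi
Hunk 4: at line 1 remove [mrq,tgxn] add [jyx,nlh] -> 6 lines: rpvrz rln jyx nlh zim udi
Hunk 5: at line 2 remove [nlh] add [bsonv] -> 6 lines: rpvrz rln jyx bsonv zim udi
Hunk 6: at line 2 remove [jyx,bsonv,zim] add [epo,zook,ysu] -> 6 lines: rpvrz rln epo zook ysu udi
Final line count: 6

Answer: 6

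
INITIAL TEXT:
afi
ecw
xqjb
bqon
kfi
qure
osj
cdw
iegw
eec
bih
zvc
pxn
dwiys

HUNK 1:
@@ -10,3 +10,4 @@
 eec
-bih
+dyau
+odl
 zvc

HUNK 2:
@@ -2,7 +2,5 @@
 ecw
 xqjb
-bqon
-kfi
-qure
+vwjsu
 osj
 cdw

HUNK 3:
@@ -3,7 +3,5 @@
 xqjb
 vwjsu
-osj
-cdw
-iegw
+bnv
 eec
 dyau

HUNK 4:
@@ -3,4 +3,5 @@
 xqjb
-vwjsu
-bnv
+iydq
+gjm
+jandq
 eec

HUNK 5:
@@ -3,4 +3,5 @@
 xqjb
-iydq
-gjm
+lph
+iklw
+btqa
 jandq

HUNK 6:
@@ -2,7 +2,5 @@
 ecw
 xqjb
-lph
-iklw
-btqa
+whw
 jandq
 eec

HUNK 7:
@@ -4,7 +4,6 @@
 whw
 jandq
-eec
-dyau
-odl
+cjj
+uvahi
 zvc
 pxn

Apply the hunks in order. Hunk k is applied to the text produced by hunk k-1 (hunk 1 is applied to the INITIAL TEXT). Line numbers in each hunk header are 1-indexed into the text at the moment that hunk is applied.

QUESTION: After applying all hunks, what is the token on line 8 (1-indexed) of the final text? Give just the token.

Hunk 1: at line 10 remove [bih] add [dyau,odl] -> 15 lines: afi ecw xqjb bqon kfi qure osj cdw iegw eec dyau odl zvc pxn dwiys
Hunk 2: at line 2 remove [bqon,kfi,qure] add [vwjsu] -> 13 lines: afi ecw xqjb vwjsu osj cdw iegw eec dyau odl zvc pxn dwiys
Hunk 3: at line 3 remove [osj,cdw,iegw] add [bnv] -> 11 lines: afi ecw xqjb vwjsu bnv eec dyau odl zvc pxn dwiys
Hunk 4: at line 3 remove [vwjsu,bnv] add [iydq,gjm,jandq] -> 12 lines: afi ecw xqjb iydq gjm jandq eec dyau odl zvc pxn dwiys
Hunk 5: at line 3 remove [iydq,gjm] add [lph,iklw,btqa] -> 13 lines: afi ecw xqjb lph iklw btqa jandq eec dyau odl zvc pxn dwiys
Hunk 6: at line 2 remove [lph,iklw,btqa] add [whw] -> 11 lines: afi ecw xqjb whw jandq eec dyau odl zvc pxn dwiys
Hunk 7: at line 4 remove [eec,dyau,odl] add [cjj,uvahi] -> 10 lines: afi ecw xqjb whw jandq cjj uvahi zvc pxn dwiys
Final line 8: zvc

Answer: zvc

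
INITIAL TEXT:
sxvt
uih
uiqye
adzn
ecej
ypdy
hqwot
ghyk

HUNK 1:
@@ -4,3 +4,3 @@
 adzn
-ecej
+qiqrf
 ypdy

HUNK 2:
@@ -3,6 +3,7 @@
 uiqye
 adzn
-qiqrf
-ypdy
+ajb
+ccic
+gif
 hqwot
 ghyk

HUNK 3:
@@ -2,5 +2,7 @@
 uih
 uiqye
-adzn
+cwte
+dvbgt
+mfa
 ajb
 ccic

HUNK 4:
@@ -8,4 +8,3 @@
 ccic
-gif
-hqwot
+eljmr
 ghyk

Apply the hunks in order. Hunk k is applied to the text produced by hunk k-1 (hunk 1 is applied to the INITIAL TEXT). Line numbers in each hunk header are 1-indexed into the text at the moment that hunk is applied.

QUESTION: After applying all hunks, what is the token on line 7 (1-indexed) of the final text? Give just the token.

Answer: ajb

Derivation:
Hunk 1: at line 4 remove [ecej] add [qiqrf] -> 8 lines: sxvt uih uiqye adzn qiqrf ypdy hqwot ghyk
Hunk 2: at line 3 remove [qiqrf,ypdy] add [ajb,ccic,gif] -> 9 lines: sxvt uih uiqye adzn ajb ccic gif hqwot ghyk
Hunk 3: at line 2 remove [adzn] add [cwte,dvbgt,mfa] -> 11 lines: sxvt uih uiqye cwte dvbgt mfa ajb ccic gif hqwot ghyk
Hunk 4: at line 8 remove [gif,hqwot] add [eljmr] -> 10 lines: sxvt uih uiqye cwte dvbgt mfa ajb ccic eljmr ghyk
Final line 7: ajb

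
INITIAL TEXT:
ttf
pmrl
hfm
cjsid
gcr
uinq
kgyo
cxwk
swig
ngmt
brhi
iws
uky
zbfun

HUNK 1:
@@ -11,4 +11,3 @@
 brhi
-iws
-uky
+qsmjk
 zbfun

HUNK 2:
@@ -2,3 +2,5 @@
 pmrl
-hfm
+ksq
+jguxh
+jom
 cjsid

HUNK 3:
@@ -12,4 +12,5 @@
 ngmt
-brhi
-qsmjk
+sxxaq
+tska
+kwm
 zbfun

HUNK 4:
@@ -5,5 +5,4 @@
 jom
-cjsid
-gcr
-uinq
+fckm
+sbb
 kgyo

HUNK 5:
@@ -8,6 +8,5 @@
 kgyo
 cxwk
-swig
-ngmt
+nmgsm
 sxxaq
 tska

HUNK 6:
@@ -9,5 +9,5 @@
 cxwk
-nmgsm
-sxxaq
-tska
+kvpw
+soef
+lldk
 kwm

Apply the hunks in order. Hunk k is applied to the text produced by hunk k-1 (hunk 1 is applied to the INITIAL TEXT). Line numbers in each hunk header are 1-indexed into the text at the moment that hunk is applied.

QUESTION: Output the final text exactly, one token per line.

Hunk 1: at line 11 remove [iws,uky] add [qsmjk] -> 13 lines: ttf pmrl hfm cjsid gcr uinq kgyo cxwk swig ngmt brhi qsmjk zbfun
Hunk 2: at line 2 remove [hfm] add [ksq,jguxh,jom] -> 15 lines: ttf pmrl ksq jguxh jom cjsid gcr uinq kgyo cxwk swig ngmt brhi qsmjk zbfun
Hunk 3: at line 12 remove [brhi,qsmjk] add [sxxaq,tska,kwm] -> 16 lines: ttf pmrl ksq jguxh jom cjsid gcr uinq kgyo cxwk swig ngmt sxxaq tska kwm zbfun
Hunk 4: at line 5 remove [cjsid,gcr,uinq] add [fckm,sbb] -> 15 lines: ttf pmrl ksq jguxh jom fckm sbb kgyo cxwk swig ngmt sxxaq tska kwm zbfun
Hunk 5: at line 8 remove [swig,ngmt] add [nmgsm] -> 14 lines: ttf pmrl ksq jguxh jom fckm sbb kgyo cxwk nmgsm sxxaq tska kwm zbfun
Hunk 6: at line 9 remove [nmgsm,sxxaq,tska] add [kvpw,soef,lldk] -> 14 lines: ttf pmrl ksq jguxh jom fckm sbb kgyo cxwk kvpw soef lldk kwm zbfun

Answer: ttf
pmrl
ksq
jguxh
jom
fckm
sbb
kgyo
cxwk
kvpw
soef
lldk
kwm
zbfun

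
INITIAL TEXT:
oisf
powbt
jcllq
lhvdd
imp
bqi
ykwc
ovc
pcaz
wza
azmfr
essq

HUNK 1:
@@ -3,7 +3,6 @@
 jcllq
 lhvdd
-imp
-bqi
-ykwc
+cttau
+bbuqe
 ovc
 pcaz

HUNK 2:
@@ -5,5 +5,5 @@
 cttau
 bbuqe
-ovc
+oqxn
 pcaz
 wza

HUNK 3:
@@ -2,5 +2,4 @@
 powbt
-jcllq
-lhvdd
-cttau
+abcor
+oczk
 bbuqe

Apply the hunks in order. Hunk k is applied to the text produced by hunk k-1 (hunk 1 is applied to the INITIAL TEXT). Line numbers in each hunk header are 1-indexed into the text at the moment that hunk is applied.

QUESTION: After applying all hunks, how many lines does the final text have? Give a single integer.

Answer: 10

Derivation:
Hunk 1: at line 3 remove [imp,bqi,ykwc] add [cttau,bbuqe] -> 11 lines: oisf powbt jcllq lhvdd cttau bbuqe ovc pcaz wza azmfr essq
Hunk 2: at line 5 remove [ovc] add [oqxn] -> 11 lines: oisf powbt jcllq lhvdd cttau bbuqe oqxn pcaz wza azmfr essq
Hunk 3: at line 2 remove [jcllq,lhvdd,cttau] add [abcor,oczk] -> 10 lines: oisf powbt abcor oczk bbuqe oqxn pcaz wza azmfr essq
Final line count: 10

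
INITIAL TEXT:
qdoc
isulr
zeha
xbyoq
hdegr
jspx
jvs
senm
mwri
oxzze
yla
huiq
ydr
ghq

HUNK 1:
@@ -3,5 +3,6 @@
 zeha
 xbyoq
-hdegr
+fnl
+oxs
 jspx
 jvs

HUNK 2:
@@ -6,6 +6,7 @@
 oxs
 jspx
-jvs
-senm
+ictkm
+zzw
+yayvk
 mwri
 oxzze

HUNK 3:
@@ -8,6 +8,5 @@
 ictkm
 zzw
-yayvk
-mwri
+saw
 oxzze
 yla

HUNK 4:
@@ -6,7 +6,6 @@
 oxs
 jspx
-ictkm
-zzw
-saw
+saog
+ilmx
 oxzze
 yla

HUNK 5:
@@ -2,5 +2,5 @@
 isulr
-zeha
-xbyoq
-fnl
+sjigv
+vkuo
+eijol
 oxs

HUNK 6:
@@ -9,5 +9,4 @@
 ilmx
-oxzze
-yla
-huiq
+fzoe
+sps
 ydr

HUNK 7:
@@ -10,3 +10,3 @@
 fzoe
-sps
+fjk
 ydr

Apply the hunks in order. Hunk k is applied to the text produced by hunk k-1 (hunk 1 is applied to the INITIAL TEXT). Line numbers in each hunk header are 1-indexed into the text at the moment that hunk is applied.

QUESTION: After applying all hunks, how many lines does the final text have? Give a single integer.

Hunk 1: at line 3 remove [hdegr] add [fnl,oxs] -> 15 lines: qdoc isulr zeha xbyoq fnl oxs jspx jvs senm mwri oxzze yla huiq ydr ghq
Hunk 2: at line 6 remove [jvs,senm] add [ictkm,zzw,yayvk] -> 16 lines: qdoc isulr zeha xbyoq fnl oxs jspx ictkm zzw yayvk mwri oxzze yla huiq ydr ghq
Hunk 3: at line 8 remove [yayvk,mwri] add [saw] -> 15 lines: qdoc isulr zeha xbyoq fnl oxs jspx ictkm zzw saw oxzze yla huiq ydr ghq
Hunk 4: at line 6 remove [ictkm,zzw,saw] add [saog,ilmx] -> 14 lines: qdoc isulr zeha xbyoq fnl oxs jspx saog ilmx oxzze yla huiq ydr ghq
Hunk 5: at line 2 remove [zeha,xbyoq,fnl] add [sjigv,vkuo,eijol] -> 14 lines: qdoc isulr sjigv vkuo eijol oxs jspx saog ilmx oxzze yla huiq ydr ghq
Hunk 6: at line 9 remove [oxzze,yla,huiq] add [fzoe,sps] -> 13 lines: qdoc isulr sjigv vkuo eijol oxs jspx saog ilmx fzoe sps ydr ghq
Hunk 7: at line 10 remove [sps] add [fjk] -> 13 lines: qdoc isulr sjigv vkuo eijol oxs jspx saog ilmx fzoe fjk ydr ghq
Final line count: 13

Answer: 13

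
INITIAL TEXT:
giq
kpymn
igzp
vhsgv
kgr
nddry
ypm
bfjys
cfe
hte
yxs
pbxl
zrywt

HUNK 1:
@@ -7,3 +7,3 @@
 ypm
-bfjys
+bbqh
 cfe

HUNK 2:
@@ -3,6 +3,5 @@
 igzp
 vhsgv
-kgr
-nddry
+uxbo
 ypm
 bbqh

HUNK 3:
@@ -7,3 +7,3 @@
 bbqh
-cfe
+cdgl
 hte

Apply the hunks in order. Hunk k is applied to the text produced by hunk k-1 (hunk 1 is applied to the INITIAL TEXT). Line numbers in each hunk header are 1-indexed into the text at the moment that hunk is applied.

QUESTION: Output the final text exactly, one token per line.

Answer: giq
kpymn
igzp
vhsgv
uxbo
ypm
bbqh
cdgl
hte
yxs
pbxl
zrywt

Derivation:
Hunk 1: at line 7 remove [bfjys] add [bbqh] -> 13 lines: giq kpymn igzp vhsgv kgr nddry ypm bbqh cfe hte yxs pbxl zrywt
Hunk 2: at line 3 remove [kgr,nddry] add [uxbo] -> 12 lines: giq kpymn igzp vhsgv uxbo ypm bbqh cfe hte yxs pbxl zrywt
Hunk 3: at line 7 remove [cfe] add [cdgl] -> 12 lines: giq kpymn igzp vhsgv uxbo ypm bbqh cdgl hte yxs pbxl zrywt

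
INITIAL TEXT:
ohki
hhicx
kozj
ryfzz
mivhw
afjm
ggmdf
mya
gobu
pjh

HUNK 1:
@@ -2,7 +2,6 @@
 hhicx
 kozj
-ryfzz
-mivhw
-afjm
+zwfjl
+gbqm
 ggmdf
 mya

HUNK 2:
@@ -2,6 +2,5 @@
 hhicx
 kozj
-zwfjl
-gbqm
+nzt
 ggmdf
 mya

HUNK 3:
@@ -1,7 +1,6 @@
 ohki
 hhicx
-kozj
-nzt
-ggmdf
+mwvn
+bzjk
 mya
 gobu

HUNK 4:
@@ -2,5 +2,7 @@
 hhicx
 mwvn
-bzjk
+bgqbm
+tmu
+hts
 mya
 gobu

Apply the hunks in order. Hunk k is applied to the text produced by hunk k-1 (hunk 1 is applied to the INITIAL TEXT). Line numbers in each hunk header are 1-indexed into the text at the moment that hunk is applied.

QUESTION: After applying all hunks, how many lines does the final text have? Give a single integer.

Hunk 1: at line 2 remove [ryfzz,mivhw,afjm] add [zwfjl,gbqm] -> 9 lines: ohki hhicx kozj zwfjl gbqm ggmdf mya gobu pjh
Hunk 2: at line 2 remove [zwfjl,gbqm] add [nzt] -> 8 lines: ohki hhicx kozj nzt ggmdf mya gobu pjh
Hunk 3: at line 1 remove [kozj,nzt,ggmdf] add [mwvn,bzjk] -> 7 lines: ohki hhicx mwvn bzjk mya gobu pjh
Hunk 4: at line 2 remove [bzjk] add [bgqbm,tmu,hts] -> 9 lines: ohki hhicx mwvn bgqbm tmu hts mya gobu pjh
Final line count: 9

Answer: 9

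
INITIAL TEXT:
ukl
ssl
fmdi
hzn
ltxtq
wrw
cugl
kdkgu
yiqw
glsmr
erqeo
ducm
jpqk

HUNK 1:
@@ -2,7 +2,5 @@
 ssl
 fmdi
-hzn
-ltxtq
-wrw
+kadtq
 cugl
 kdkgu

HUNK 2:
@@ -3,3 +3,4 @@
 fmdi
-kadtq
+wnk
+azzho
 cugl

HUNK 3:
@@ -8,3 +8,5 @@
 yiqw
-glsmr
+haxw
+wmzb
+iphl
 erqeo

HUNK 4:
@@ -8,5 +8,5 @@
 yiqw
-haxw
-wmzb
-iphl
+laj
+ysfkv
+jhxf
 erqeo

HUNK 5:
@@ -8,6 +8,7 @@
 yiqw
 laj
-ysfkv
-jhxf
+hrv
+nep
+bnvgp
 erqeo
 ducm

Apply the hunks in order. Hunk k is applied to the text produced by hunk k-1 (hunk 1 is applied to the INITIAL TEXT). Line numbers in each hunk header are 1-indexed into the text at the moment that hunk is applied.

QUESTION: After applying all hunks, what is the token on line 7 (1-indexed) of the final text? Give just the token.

Answer: kdkgu

Derivation:
Hunk 1: at line 2 remove [hzn,ltxtq,wrw] add [kadtq] -> 11 lines: ukl ssl fmdi kadtq cugl kdkgu yiqw glsmr erqeo ducm jpqk
Hunk 2: at line 3 remove [kadtq] add [wnk,azzho] -> 12 lines: ukl ssl fmdi wnk azzho cugl kdkgu yiqw glsmr erqeo ducm jpqk
Hunk 3: at line 8 remove [glsmr] add [haxw,wmzb,iphl] -> 14 lines: ukl ssl fmdi wnk azzho cugl kdkgu yiqw haxw wmzb iphl erqeo ducm jpqk
Hunk 4: at line 8 remove [haxw,wmzb,iphl] add [laj,ysfkv,jhxf] -> 14 lines: ukl ssl fmdi wnk azzho cugl kdkgu yiqw laj ysfkv jhxf erqeo ducm jpqk
Hunk 5: at line 8 remove [ysfkv,jhxf] add [hrv,nep,bnvgp] -> 15 lines: ukl ssl fmdi wnk azzho cugl kdkgu yiqw laj hrv nep bnvgp erqeo ducm jpqk
Final line 7: kdkgu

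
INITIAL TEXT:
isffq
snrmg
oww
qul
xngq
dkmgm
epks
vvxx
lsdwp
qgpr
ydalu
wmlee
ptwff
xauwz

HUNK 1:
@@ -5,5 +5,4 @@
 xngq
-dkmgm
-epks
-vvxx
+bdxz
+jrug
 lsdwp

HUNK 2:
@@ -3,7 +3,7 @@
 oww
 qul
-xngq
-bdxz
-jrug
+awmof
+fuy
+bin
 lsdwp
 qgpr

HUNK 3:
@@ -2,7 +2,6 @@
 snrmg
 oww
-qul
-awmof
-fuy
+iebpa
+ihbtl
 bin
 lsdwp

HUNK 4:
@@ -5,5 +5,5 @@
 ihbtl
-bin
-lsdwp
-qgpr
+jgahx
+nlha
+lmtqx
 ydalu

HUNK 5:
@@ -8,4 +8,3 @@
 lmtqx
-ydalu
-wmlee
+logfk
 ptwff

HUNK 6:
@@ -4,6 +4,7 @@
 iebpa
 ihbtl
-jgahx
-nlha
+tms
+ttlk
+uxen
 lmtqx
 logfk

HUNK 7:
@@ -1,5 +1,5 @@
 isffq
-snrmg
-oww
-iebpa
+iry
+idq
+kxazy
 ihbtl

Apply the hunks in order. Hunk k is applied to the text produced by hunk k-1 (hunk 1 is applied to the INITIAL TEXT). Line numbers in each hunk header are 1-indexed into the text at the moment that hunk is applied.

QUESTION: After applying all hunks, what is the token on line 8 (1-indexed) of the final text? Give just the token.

Answer: uxen

Derivation:
Hunk 1: at line 5 remove [dkmgm,epks,vvxx] add [bdxz,jrug] -> 13 lines: isffq snrmg oww qul xngq bdxz jrug lsdwp qgpr ydalu wmlee ptwff xauwz
Hunk 2: at line 3 remove [xngq,bdxz,jrug] add [awmof,fuy,bin] -> 13 lines: isffq snrmg oww qul awmof fuy bin lsdwp qgpr ydalu wmlee ptwff xauwz
Hunk 3: at line 2 remove [qul,awmof,fuy] add [iebpa,ihbtl] -> 12 lines: isffq snrmg oww iebpa ihbtl bin lsdwp qgpr ydalu wmlee ptwff xauwz
Hunk 4: at line 5 remove [bin,lsdwp,qgpr] add [jgahx,nlha,lmtqx] -> 12 lines: isffq snrmg oww iebpa ihbtl jgahx nlha lmtqx ydalu wmlee ptwff xauwz
Hunk 5: at line 8 remove [ydalu,wmlee] add [logfk] -> 11 lines: isffq snrmg oww iebpa ihbtl jgahx nlha lmtqx logfk ptwff xauwz
Hunk 6: at line 4 remove [jgahx,nlha] add [tms,ttlk,uxen] -> 12 lines: isffq snrmg oww iebpa ihbtl tms ttlk uxen lmtqx logfk ptwff xauwz
Hunk 7: at line 1 remove [snrmg,oww,iebpa] add [iry,idq,kxazy] -> 12 lines: isffq iry idq kxazy ihbtl tms ttlk uxen lmtqx logfk ptwff xauwz
Final line 8: uxen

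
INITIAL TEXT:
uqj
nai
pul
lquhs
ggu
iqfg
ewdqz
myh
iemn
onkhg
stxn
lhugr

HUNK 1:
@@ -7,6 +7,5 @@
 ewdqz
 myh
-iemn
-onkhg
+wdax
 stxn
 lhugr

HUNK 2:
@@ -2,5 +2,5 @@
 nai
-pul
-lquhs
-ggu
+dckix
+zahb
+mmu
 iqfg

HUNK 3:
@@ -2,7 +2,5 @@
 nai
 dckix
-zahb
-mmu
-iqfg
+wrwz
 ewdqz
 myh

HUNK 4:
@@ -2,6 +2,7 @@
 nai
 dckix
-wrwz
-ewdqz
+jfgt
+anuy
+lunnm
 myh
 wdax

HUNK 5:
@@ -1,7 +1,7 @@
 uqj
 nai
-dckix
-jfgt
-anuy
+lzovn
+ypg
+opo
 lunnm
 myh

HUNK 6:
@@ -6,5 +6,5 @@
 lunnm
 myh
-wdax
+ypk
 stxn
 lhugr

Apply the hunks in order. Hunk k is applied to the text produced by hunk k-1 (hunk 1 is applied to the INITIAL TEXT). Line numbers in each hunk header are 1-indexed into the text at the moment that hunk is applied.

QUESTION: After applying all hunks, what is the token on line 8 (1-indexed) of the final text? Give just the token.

Answer: ypk

Derivation:
Hunk 1: at line 7 remove [iemn,onkhg] add [wdax] -> 11 lines: uqj nai pul lquhs ggu iqfg ewdqz myh wdax stxn lhugr
Hunk 2: at line 2 remove [pul,lquhs,ggu] add [dckix,zahb,mmu] -> 11 lines: uqj nai dckix zahb mmu iqfg ewdqz myh wdax stxn lhugr
Hunk 3: at line 2 remove [zahb,mmu,iqfg] add [wrwz] -> 9 lines: uqj nai dckix wrwz ewdqz myh wdax stxn lhugr
Hunk 4: at line 2 remove [wrwz,ewdqz] add [jfgt,anuy,lunnm] -> 10 lines: uqj nai dckix jfgt anuy lunnm myh wdax stxn lhugr
Hunk 5: at line 1 remove [dckix,jfgt,anuy] add [lzovn,ypg,opo] -> 10 lines: uqj nai lzovn ypg opo lunnm myh wdax stxn lhugr
Hunk 6: at line 6 remove [wdax] add [ypk] -> 10 lines: uqj nai lzovn ypg opo lunnm myh ypk stxn lhugr
Final line 8: ypk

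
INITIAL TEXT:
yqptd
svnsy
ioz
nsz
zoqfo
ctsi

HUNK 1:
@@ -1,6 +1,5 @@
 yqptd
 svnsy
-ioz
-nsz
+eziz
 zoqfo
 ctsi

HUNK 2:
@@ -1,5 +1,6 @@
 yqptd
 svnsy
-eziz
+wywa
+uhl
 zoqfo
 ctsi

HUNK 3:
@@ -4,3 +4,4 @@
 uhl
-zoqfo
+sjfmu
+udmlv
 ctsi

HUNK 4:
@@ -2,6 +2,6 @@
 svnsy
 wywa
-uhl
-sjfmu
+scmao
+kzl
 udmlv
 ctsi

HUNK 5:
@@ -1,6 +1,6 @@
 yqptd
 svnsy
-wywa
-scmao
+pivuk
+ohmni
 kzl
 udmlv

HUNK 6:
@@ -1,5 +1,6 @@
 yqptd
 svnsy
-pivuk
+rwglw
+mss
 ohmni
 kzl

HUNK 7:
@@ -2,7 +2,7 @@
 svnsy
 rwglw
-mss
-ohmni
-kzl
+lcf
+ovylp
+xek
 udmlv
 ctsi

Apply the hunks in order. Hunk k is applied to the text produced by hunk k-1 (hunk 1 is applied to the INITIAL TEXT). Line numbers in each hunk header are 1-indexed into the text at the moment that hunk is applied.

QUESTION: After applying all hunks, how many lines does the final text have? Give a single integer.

Hunk 1: at line 1 remove [ioz,nsz] add [eziz] -> 5 lines: yqptd svnsy eziz zoqfo ctsi
Hunk 2: at line 1 remove [eziz] add [wywa,uhl] -> 6 lines: yqptd svnsy wywa uhl zoqfo ctsi
Hunk 3: at line 4 remove [zoqfo] add [sjfmu,udmlv] -> 7 lines: yqptd svnsy wywa uhl sjfmu udmlv ctsi
Hunk 4: at line 2 remove [uhl,sjfmu] add [scmao,kzl] -> 7 lines: yqptd svnsy wywa scmao kzl udmlv ctsi
Hunk 5: at line 1 remove [wywa,scmao] add [pivuk,ohmni] -> 7 lines: yqptd svnsy pivuk ohmni kzl udmlv ctsi
Hunk 6: at line 1 remove [pivuk] add [rwglw,mss] -> 8 lines: yqptd svnsy rwglw mss ohmni kzl udmlv ctsi
Hunk 7: at line 2 remove [mss,ohmni,kzl] add [lcf,ovylp,xek] -> 8 lines: yqptd svnsy rwglw lcf ovylp xek udmlv ctsi
Final line count: 8

Answer: 8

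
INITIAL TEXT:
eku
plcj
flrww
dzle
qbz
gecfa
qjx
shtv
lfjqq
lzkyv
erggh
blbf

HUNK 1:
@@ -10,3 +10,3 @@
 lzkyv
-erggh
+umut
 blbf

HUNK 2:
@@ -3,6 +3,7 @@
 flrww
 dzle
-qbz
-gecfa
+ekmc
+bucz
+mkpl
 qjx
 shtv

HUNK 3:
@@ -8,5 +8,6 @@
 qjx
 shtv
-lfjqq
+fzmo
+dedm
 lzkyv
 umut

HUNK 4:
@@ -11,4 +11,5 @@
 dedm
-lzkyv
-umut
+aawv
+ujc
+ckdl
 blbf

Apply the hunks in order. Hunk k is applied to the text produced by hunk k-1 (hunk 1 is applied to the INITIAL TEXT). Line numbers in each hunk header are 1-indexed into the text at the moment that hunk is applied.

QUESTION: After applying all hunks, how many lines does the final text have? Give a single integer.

Answer: 15

Derivation:
Hunk 1: at line 10 remove [erggh] add [umut] -> 12 lines: eku plcj flrww dzle qbz gecfa qjx shtv lfjqq lzkyv umut blbf
Hunk 2: at line 3 remove [qbz,gecfa] add [ekmc,bucz,mkpl] -> 13 lines: eku plcj flrww dzle ekmc bucz mkpl qjx shtv lfjqq lzkyv umut blbf
Hunk 3: at line 8 remove [lfjqq] add [fzmo,dedm] -> 14 lines: eku plcj flrww dzle ekmc bucz mkpl qjx shtv fzmo dedm lzkyv umut blbf
Hunk 4: at line 11 remove [lzkyv,umut] add [aawv,ujc,ckdl] -> 15 lines: eku plcj flrww dzle ekmc bucz mkpl qjx shtv fzmo dedm aawv ujc ckdl blbf
Final line count: 15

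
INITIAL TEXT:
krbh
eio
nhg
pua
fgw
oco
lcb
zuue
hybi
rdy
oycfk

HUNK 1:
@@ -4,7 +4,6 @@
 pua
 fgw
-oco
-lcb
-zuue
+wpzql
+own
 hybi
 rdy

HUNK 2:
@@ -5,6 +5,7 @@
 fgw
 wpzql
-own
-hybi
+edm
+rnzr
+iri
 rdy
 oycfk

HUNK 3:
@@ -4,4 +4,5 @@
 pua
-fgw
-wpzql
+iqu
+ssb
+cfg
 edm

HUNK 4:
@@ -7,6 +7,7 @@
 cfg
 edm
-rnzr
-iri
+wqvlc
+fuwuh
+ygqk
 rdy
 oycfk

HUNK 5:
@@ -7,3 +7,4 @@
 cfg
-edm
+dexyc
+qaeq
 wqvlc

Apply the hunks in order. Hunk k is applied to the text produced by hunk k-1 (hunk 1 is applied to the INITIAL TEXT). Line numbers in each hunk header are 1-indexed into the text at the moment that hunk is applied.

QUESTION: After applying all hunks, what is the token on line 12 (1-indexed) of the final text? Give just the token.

Answer: ygqk

Derivation:
Hunk 1: at line 4 remove [oco,lcb,zuue] add [wpzql,own] -> 10 lines: krbh eio nhg pua fgw wpzql own hybi rdy oycfk
Hunk 2: at line 5 remove [own,hybi] add [edm,rnzr,iri] -> 11 lines: krbh eio nhg pua fgw wpzql edm rnzr iri rdy oycfk
Hunk 3: at line 4 remove [fgw,wpzql] add [iqu,ssb,cfg] -> 12 lines: krbh eio nhg pua iqu ssb cfg edm rnzr iri rdy oycfk
Hunk 4: at line 7 remove [rnzr,iri] add [wqvlc,fuwuh,ygqk] -> 13 lines: krbh eio nhg pua iqu ssb cfg edm wqvlc fuwuh ygqk rdy oycfk
Hunk 5: at line 7 remove [edm] add [dexyc,qaeq] -> 14 lines: krbh eio nhg pua iqu ssb cfg dexyc qaeq wqvlc fuwuh ygqk rdy oycfk
Final line 12: ygqk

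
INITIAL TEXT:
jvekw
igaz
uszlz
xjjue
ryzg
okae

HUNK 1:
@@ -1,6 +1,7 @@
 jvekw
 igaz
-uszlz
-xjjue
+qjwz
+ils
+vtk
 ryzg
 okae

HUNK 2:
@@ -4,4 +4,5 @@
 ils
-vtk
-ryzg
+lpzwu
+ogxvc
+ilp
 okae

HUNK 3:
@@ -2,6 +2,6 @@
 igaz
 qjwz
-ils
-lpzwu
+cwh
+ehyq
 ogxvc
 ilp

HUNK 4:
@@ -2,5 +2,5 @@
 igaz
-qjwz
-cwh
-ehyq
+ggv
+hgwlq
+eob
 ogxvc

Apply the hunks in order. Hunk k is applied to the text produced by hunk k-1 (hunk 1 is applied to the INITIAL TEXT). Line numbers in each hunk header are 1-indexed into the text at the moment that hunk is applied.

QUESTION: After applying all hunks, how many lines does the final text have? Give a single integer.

Answer: 8

Derivation:
Hunk 1: at line 1 remove [uszlz,xjjue] add [qjwz,ils,vtk] -> 7 lines: jvekw igaz qjwz ils vtk ryzg okae
Hunk 2: at line 4 remove [vtk,ryzg] add [lpzwu,ogxvc,ilp] -> 8 lines: jvekw igaz qjwz ils lpzwu ogxvc ilp okae
Hunk 3: at line 2 remove [ils,lpzwu] add [cwh,ehyq] -> 8 lines: jvekw igaz qjwz cwh ehyq ogxvc ilp okae
Hunk 4: at line 2 remove [qjwz,cwh,ehyq] add [ggv,hgwlq,eob] -> 8 lines: jvekw igaz ggv hgwlq eob ogxvc ilp okae
Final line count: 8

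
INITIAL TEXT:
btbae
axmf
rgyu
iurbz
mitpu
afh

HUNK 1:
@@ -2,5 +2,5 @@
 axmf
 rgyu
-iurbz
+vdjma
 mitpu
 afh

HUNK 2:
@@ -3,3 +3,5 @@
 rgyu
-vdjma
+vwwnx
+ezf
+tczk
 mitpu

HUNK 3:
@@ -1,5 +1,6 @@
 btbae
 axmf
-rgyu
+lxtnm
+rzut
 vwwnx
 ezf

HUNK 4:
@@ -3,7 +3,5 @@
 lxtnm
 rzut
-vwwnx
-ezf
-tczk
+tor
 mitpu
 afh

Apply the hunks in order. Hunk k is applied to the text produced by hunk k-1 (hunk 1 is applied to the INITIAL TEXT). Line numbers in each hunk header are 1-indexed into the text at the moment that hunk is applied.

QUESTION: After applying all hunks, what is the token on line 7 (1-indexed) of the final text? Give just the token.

Hunk 1: at line 2 remove [iurbz] add [vdjma] -> 6 lines: btbae axmf rgyu vdjma mitpu afh
Hunk 2: at line 3 remove [vdjma] add [vwwnx,ezf,tczk] -> 8 lines: btbae axmf rgyu vwwnx ezf tczk mitpu afh
Hunk 3: at line 1 remove [rgyu] add [lxtnm,rzut] -> 9 lines: btbae axmf lxtnm rzut vwwnx ezf tczk mitpu afh
Hunk 4: at line 3 remove [vwwnx,ezf,tczk] add [tor] -> 7 lines: btbae axmf lxtnm rzut tor mitpu afh
Final line 7: afh

Answer: afh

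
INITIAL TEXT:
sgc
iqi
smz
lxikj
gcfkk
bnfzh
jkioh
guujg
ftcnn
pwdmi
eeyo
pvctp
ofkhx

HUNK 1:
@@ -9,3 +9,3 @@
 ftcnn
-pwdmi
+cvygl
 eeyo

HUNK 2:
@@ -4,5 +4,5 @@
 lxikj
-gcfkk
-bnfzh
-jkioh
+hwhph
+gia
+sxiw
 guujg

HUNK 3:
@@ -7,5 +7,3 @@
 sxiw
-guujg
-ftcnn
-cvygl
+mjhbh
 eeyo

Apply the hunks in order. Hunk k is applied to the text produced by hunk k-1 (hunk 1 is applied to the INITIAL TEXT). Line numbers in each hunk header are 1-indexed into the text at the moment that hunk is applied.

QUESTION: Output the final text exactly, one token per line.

Hunk 1: at line 9 remove [pwdmi] add [cvygl] -> 13 lines: sgc iqi smz lxikj gcfkk bnfzh jkioh guujg ftcnn cvygl eeyo pvctp ofkhx
Hunk 2: at line 4 remove [gcfkk,bnfzh,jkioh] add [hwhph,gia,sxiw] -> 13 lines: sgc iqi smz lxikj hwhph gia sxiw guujg ftcnn cvygl eeyo pvctp ofkhx
Hunk 3: at line 7 remove [guujg,ftcnn,cvygl] add [mjhbh] -> 11 lines: sgc iqi smz lxikj hwhph gia sxiw mjhbh eeyo pvctp ofkhx

Answer: sgc
iqi
smz
lxikj
hwhph
gia
sxiw
mjhbh
eeyo
pvctp
ofkhx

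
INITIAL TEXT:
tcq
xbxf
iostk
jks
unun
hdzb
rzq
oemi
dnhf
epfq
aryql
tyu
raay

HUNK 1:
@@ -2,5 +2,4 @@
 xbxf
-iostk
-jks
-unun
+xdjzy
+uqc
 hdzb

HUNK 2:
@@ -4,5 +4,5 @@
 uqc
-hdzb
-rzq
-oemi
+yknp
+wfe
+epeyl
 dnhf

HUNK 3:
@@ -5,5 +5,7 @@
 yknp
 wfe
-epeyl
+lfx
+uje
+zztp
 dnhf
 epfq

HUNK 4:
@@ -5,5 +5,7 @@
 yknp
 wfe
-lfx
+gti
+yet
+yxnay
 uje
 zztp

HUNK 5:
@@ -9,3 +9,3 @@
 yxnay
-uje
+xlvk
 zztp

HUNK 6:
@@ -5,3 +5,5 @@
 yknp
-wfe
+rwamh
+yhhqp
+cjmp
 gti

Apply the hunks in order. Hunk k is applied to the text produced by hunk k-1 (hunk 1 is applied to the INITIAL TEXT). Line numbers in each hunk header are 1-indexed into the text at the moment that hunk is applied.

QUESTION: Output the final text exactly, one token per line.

Answer: tcq
xbxf
xdjzy
uqc
yknp
rwamh
yhhqp
cjmp
gti
yet
yxnay
xlvk
zztp
dnhf
epfq
aryql
tyu
raay

Derivation:
Hunk 1: at line 2 remove [iostk,jks,unun] add [xdjzy,uqc] -> 12 lines: tcq xbxf xdjzy uqc hdzb rzq oemi dnhf epfq aryql tyu raay
Hunk 2: at line 4 remove [hdzb,rzq,oemi] add [yknp,wfe,epeyl] -> 12 lines: tcq xbxf xdjzy uqc yknp wfe epeyl dnhf epfq aryql tyu raay
Hunk 3: at line 5 remove [epeyl] add [lfx,uje,zztp] -> 14 lines: tcq xbxf xdjzy uqc yknp wfe lfx uje zztp dnhf epfq aryql tyu raay
Hunk 4: at line 5 remove [lfx] add [gti,yet,yxnay] -> 16 lines: tcq xbxf xdjzy uqc yknp wfe gti yet yxnay uje zztp dnhf epfq aryql tyu raay
Hunk 5: at line 9 remove [uje] add [xlvk] -> 16 lines: tcq xbxf xdjzy uqc yknp wfe gti yet yxnay xlvk zztp dnhf epfq aryql tyu raay
Hunk 6: at line 5 remove [wfe] add [rwamh,yhhqp,cjmp] -> 18 lines: tcq xbxf xdjzy uqc yknp rwamh yhhqp cjmp gti yet yxnay xlvk zztp dnhf epfq aryql tyu raay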